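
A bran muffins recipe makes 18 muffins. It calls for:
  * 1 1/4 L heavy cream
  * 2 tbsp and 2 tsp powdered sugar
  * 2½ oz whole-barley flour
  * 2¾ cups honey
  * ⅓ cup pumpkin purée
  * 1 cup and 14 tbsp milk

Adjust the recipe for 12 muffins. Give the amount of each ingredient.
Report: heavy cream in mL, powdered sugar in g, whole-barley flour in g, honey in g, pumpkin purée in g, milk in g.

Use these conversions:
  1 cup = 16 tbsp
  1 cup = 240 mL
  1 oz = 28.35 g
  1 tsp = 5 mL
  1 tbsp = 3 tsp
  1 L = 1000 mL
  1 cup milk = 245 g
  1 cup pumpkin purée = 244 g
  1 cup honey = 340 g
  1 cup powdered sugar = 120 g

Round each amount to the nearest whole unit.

heavy cream: 833 mL; powdered sugar: 13 g; whole-barley flour: 47 g; honey: 623 g; pumpkin purée: 54 g; milk: 306 g

Scaling factor: 12/18 = 2/3.
heavy cream: 1.25 L × 2/3 × 1000 mL/L ≈ 833 mL
powdered sugar: (2 tbsp + 2 tsp = 8/3 tbsp) × 2/3 ÷ 16 tbsp/cup × 120 g/cup ≈ 13 g
whole-barley flour: 2.5 oz × 2/3 × 28.35 g/oz ≈ 47 g
honey: 2.75 cup × 2/3 × 340 g/cup ≈ 623 g
pumpkin purée: 1/3 cup × 2/3 × 244 g/cup ≈ 54 g
milk: (1 cup + 14 tbsp = 1.875 cup) × 2/3 × 245 g/cup ≈ 306 g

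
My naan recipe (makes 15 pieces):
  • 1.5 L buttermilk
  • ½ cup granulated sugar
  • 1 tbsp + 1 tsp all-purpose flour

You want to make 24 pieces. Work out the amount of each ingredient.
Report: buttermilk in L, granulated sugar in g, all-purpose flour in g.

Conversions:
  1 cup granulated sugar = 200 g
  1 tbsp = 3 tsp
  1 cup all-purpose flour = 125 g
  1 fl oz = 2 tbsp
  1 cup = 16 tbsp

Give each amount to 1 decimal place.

Scaling factor: 24/15 = 8/5 = 1.6.
buttermilk: 1.5 L × 8/5 = 2.4 L
granulated sugar: 0.5 cup × 8/5 × 200 g/cup = 160.0 g
all-purpose flour: (1 tbsp + 1 tsp = 4/3 tbsp) × 8/5 ÷ 16 tbsp/cup × 125 g/cup ≈ 16.7 g

buttermilk: 2.4 L; granulated sugar: 160.0 g; all-purpose flour: 16.7 g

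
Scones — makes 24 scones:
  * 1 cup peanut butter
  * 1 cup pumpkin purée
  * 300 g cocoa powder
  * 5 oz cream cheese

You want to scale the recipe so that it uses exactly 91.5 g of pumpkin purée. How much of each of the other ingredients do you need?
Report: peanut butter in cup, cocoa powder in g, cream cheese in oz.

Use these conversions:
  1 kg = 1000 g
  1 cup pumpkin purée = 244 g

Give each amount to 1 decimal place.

peanut butter: 0.4 cup; cocoa powder: 112.5 g; cream cheese: 1.9 oz

The original recipe has 244 g of pumpkin purée, so the scaling factor is 91.5 ÷ 244 = 3/8 = 0.375.
peanut butter: 1 cup × 3/8 ≈ 0.4 cup
cocoa powder: 300 g × 3/8 = 112.5 g
cream cheese: 5 oz × 3/8 ≈ 1.9 oz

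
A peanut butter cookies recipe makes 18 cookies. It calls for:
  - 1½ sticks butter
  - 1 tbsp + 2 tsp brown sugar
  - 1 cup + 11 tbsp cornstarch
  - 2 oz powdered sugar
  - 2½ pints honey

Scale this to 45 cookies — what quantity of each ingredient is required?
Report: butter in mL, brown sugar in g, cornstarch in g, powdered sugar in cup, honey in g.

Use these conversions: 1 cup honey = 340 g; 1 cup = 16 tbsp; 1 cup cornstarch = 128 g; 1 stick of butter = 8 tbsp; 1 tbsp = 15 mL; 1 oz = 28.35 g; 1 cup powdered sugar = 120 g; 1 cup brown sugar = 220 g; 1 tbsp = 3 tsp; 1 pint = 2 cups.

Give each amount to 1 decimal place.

Scaling factor: 45/18 = 5/2 = 2.5.
butter: 1.5 stick × 5/2 × 8 tbsp/stick × 15 mL/tbsp = 450.0 mL
brown sugar: (1 tbsp + 2 tsp = 5/3 tbsp) × 5/2 ÷ 16 tbsp/cup × 220 g/cup ≈ 57.3 g
cornstarch: (1 cup + 11 tbsp = 1.6875 cup) × 5/2 × 128 g/cup = 540.0 g
powdered sugar: 2 oz × 5/2 × 28.35 g/oz ÷ 120 g/cup ≈ 1.2 cup
honey: 2.5 pint × 5/2 × 2 cup/pint × 340 g/cup = 4250.0 g

butter: 450.0 mL; brown sugar: 57.3 g; cornstarch: 540.0 g; powdered sugar: 1.2 cup; honey: 4250.0 g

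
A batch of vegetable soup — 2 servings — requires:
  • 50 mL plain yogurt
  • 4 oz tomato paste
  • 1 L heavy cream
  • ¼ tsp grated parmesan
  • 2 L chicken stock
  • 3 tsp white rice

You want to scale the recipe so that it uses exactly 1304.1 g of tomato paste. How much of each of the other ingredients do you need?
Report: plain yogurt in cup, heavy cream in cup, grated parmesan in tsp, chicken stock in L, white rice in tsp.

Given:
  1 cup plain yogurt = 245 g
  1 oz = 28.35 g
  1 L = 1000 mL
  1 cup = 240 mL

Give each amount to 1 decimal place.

plain yogurt: 2.4 cup; heavy cream: 47.9 cup; grated parmesan: 2.9 tsp; chicken stock: 23.0 L; white rice: 34.5 tsp

The original recipe has 113.4 g of tomato paste, so the scaling factor is 1304.1 ÷ 113.4 = 23/2 = 11.5.
plain yogurt: 50 mL × 23/2 ÷ 240 mL/cup ≈ 2.4 cup
heavy cream: 1 L × 23/2 × 1000 mL/L ÷ 240 mL/cup ≈ 47.9 cup
grated parmesan: 0.25 tsp × 23/2 ≈ 2.9 tsp
chicken stock: 2 L × 23/2 = 23.0 L
white rice: 3 tsp × 23/2 = 34.5 tsp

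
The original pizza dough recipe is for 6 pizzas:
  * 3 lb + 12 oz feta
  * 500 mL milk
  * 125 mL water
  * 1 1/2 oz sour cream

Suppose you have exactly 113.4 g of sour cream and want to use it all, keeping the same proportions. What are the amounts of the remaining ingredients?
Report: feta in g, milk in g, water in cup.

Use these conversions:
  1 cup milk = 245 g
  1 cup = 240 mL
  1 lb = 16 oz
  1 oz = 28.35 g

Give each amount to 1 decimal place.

feta: 4536.0 g; milk: 1361.1 g; water: 1.4 cup

The original recipe has 42.525 g of sour cream, so the scaling factor is 113.4 ÷ 42.525 = 8/3.
feta: (3 lb + 12 oz = 3.75 lb) × 8/3 × 16 oz/lb × 28.35 g/oz = 4536.0 g
milk: 500 mL × 8/3 ÷ 240 mL/cup × 245 g/cup ≈ 1361.1 g
water: 125 mL × 8/3 ÷ 240 mL/cup ≈ 1.4 cup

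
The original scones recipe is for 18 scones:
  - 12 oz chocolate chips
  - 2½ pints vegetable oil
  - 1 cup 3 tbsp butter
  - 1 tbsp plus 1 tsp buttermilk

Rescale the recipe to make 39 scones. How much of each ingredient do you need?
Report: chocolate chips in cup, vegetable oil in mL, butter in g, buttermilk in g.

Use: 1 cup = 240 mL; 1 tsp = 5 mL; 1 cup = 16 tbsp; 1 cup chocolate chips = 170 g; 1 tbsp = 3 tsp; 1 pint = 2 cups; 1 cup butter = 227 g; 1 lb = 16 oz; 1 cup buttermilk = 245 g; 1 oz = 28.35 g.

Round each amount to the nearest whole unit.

chocolate chips: 4 cup; vegetable oil: 2600 mL; butter: 584 g; buttermilk: 44 g

Scaling factor: 39/18 = 13/6.
chocolate chips: 12 oz × 13/6 × 28.35 g/oz ÷ 170 g/cup ≈ 4 cup
vegetable oil: 2.5 pint × 13/6 × 2 cup/pint × 240 mL/cup = 2600 mL
butter: (1 cup + 3 tbsp = 1.1875 cup) × 13/6 × 227 g/cup ≈ 584 g
buttermilk: (1 tbsp + 1 tsp = 4/3 tbsp) × 13/6 ÷ 16 tbsp/cup × 245 g/cup ≈ 44 g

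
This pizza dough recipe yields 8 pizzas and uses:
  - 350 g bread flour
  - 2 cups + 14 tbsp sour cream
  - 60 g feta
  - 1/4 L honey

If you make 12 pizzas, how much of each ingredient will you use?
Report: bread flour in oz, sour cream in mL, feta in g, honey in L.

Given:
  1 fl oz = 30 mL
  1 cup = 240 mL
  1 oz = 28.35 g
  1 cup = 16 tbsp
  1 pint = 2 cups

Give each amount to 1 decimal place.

Scaling factor: 12/8 = 3/2 = 1.5.
bread flour: 350 g × 3/2 ÷ 28.35 g/oz ≈ 18.5 oz
sour cream: (2 cup + 14 tbsp = 2.875 cup) × 3/2 × 240 mL/cup = 1035.0 mL
feta: 60 g × 3/2 = 90.0 g
honey: 0.25 L × 3/2 ≈ 0.4 L

bread flour: 18.5 oz; sour cream: 1035.0 mL; feta: 90.0 g; honey: 0.4 L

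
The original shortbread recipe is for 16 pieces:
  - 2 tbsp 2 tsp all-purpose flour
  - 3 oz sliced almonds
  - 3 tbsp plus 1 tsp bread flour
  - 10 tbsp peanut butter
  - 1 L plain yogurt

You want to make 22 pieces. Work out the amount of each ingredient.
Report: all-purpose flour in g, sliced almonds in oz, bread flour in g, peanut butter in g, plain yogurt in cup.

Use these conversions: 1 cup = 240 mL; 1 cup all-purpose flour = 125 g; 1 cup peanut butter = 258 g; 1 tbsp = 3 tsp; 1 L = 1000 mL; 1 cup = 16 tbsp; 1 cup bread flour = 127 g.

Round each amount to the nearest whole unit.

Scaling factor: 22/16 = 11/8 = 1.375.
all-purpose flour: (2 tbsp + 2 tsp = 8/3 tbsp) × 11/8 ÷ 16 tbsp/cup × 125 g/cup ≈ 29 g
sliced almonds: 3 oz × 11/8 ≈ 4 oz
bread flour: (3 tbsp + 1 tsp = 10/3 tbsp) × 11/8 ÷ 16 tbsp/cup × 127 g/cup ≈ 36 g
peanut butter: 10 tbsp × 11/8 ÷ 16 tbsp/cup × 258 g/cup ≈ 222 g
plain yogurt: 1 L × 11/8 × 1000 mL/L ÷ 240 mL/cup ≈ 6 cup

all-purpose flour: 29 g; sliced almonds: 4 oz; bread flour: 36 g; peanut butter: 222 g; plain yogurt: 6 cup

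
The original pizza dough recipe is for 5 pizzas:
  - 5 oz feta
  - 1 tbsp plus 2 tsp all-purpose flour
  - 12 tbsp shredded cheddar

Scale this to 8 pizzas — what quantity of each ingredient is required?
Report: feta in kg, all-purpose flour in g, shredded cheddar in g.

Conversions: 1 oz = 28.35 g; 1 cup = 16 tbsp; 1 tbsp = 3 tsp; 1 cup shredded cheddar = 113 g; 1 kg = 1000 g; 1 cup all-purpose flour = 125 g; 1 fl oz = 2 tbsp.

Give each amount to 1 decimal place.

feta: 0.2 kg; all-purpose flour: 20.8 g; shredded cheddar: 135.6 g

Scaling factor: 8/5 = 1.6.
feta: 5 oz × 8/5 × 28.35 g/oz ÷ 1000 g/kg ≈ 0.2 kg
all-purpose flour: (1 tbsp + 2 tsp = 5/3 tbsp) × 8/5 ÷ 16 tbsp/cup × 125 g/cup ≈ 20.8 g
shredded cheddar: 12 tbsp × 8/5 ÷ 16 tbsp/cup × 113 g/cup = 135.6 g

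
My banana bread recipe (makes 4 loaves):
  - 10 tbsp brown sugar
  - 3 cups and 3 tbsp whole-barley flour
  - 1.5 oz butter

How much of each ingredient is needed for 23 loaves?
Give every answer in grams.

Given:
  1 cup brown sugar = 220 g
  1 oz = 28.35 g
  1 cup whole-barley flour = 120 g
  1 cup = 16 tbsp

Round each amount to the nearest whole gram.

brown sugar: 791 g; whole-barley flour: 2199 g; butter: 245 g

Scaling factor: 23/4 = 5.75.
brown sugar: 10 tbsp × 23/4 ÷ 16 tbsp/cup × 220 g/cup ≈ 791 g
whole-barley flour: (3 cup + 3 tbsp = 3.1875 cup) × 23/4 × 120 g/cup ≈ 2199 g
butter: 1.5 oz × 23/4 × 28.35 g/oz ≈ 245 g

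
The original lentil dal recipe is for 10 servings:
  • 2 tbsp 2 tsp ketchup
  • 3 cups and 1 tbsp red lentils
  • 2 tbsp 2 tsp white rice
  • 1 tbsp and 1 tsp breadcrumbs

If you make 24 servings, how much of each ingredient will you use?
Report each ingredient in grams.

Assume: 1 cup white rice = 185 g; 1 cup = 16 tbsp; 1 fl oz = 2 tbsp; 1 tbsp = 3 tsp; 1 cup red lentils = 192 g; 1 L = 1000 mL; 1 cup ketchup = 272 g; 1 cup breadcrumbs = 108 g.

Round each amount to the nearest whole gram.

ketchup: 109 g; red lentils: 1411 g; white rice: 74 g; breadcrumbs: 22 g

Scaling factor: 24/10 = 12/5 = 2.4.
ketchup: (2 tbsp + 2 tsp = 8/3 tbsp) × 12/5 ÷ 16 tbsp/cup × 272 g/cup ≈ 109 g
red lentils: (3 cup + 1 tbsp = 3.0625 cup) × 12/5 × 192 g/cup ≈ 1411 g
white rice: (2 tbsp + 2 tsp = 8/3 tbsp) × 12/5 ÷ 16 tbsp/cup × 185 g/cup = 74 g
breadcrumbs: (1 tbsp + 1 tsp = 4/3 tbsp) × 12/5 ÷ 16 tbsp/cup × 108 g/cup ≈ 22 g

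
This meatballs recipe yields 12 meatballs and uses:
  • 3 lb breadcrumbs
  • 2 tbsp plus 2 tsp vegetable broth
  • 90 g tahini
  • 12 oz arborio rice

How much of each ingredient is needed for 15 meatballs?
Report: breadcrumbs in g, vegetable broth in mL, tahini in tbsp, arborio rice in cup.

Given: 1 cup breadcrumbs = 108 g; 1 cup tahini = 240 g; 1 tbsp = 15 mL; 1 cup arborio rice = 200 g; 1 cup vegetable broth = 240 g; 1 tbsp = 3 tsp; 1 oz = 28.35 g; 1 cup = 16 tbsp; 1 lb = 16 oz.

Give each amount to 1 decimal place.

breadcrumbs: 1701.0 g; vegetable broth: 50.0 mL; tahini: 7.5 tbsp; arborio rice: 2.1 cup

Scaling factor: 15/12 = 5/4 = 1.25.
breadcrumbs: 3 lb × 5/4 × 16 oz/lb × 28.35 g/oz = 1701.0 g
vegetable broth: (2 tbsp + 2 tsp = 8/3 tbsp) × 5/4 × 15 mL/tbsp = 50.0 mL
tahini: 90 g × 5/4 ÷ 240 g/cup × 16 tbsp/cup = 7.5 tbsp
arborio rice: 12 oz × 5/4 × 28.35 g/oz ÷ 200 g/cup ≈ 2.1 cup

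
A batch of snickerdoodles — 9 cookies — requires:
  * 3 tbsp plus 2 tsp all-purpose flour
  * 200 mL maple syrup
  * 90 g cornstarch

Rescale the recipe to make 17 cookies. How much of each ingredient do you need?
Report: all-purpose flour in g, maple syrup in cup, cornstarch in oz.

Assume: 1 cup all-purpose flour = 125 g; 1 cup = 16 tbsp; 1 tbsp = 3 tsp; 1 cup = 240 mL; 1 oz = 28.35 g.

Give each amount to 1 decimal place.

Scaling factor: 17/9.
all-purpose flour: (3 tbsp + 2 tsp = 11/3 tbsp) × 17/9 ÷ 16 tbsp/cup × 125 g/cup ≈ 54.1 g
maple syrup: 200 mL × 17/9 ÷ 240 mL/cup ≈ 1.6 cup
cornstarch: 90 g × 17/9 ÷ 28.35 g/oz ≈ 6.0 oz

all-purpose flour: 54.1 g; maple syrup: 1.6 cup; cornstarch: 6.0 oz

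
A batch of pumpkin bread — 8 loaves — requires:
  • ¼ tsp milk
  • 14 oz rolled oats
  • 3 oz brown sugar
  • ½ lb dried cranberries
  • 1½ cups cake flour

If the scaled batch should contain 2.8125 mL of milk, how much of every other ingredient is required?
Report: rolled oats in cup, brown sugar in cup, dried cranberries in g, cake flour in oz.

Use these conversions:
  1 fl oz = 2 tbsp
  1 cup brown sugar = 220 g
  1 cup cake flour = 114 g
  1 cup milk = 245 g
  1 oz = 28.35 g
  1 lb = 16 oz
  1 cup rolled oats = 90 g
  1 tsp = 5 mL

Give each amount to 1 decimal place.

The original recipe has 1.25 mL of milk, so the scaling factor is 2.8125 ÷ 1.25 = 9/4 = 2.25.
rolled oats: 14 oz × 9/4 × 28.35 g/oz ÷ 90 g/cup ≈ 9.9 cup
brown sugar: 3 oz × 9/4 × 28.35 g/oz ÷ 220 g/cup ≈ 0.9 cup
dried cranberries: 0.5 lb × 9/4 × 16 oz/lb × 28.35 g/oz = 510.3 g
cake flour: 1.5 cup × 9/4 × 114 g/cup ÷ 28.35 g/oz ≈ 13.6 oz

rolled oats: 9.9 cup; brown sugar: 0.9 cup; dried cranberries: 510.3 g; cake flour: 13.6 oz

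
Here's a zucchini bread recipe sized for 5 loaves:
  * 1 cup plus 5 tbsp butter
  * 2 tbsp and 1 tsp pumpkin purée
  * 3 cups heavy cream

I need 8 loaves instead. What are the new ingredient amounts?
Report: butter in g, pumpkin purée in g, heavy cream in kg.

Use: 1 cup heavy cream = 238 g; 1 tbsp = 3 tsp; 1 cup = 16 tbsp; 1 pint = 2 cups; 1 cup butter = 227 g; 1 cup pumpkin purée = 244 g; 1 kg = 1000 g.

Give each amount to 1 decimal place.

butter: 476.7 g; pumpkin purée: 56.9 g; heavy cream: 1.1 kg

Scaling factor: 8/5 = 1.6.
butter: (1 cup + 5 tbsp = 1.3125 cup) × 8/5 × 227 g/cup = 476.7 g
pumpkin purée: (2 tbsp + 1 tsp = 7/3 tbsp) × 8/5 ÷ 16 tbsp/cup × 244 g/cup ≈ 56.9 g
heavy cream: 3 cup × 8/5 × 238 g/cup ÷ 1000 g/kg ≈ 1.1 kg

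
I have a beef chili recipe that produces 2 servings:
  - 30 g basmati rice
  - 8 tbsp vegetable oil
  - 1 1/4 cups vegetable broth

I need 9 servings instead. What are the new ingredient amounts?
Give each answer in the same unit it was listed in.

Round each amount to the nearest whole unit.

basmati rice: 135 g; vegetable oil: 36 tbsp; vegetable broth: 6 cup

Scaling factor: 9/2 = 4.5.
basmati rice: 30 g × 9/2 = 135 g
vegetable oil: 8 tbsp × 9/2 = 36 tbsp
vegetable broth: 1.25 cup × 9/2 ≈ 6 cup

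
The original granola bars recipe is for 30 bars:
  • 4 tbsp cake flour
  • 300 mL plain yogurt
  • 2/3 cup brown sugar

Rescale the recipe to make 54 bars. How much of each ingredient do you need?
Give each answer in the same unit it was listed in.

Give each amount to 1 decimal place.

cake flour: 7.2 tbsp; plain yogurt: 540.0 mL; brown sugar: 1.2 cup

Scaling factor: 54/30 = 9/5 = 1.8.
cake flour: 4 tbsp × 9/5 = 7.2 tbsp
plain yogurt: 300 mL × 9/5 = 540.0 mL
brown sugar: 2/3 cup × 9/5 = 1.2 cup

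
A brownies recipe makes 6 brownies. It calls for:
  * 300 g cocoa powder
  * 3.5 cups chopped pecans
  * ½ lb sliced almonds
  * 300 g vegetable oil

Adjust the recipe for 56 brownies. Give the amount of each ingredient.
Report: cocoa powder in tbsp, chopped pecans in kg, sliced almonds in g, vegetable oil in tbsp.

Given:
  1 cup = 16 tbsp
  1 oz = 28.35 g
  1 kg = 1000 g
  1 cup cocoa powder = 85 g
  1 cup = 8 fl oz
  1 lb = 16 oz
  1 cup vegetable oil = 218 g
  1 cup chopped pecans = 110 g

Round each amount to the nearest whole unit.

Scaling factor: 56/6 = 28/3.
cocoa powder: 300 g × 28/3 ÷ 85 g/cup × 16 tbsp/cup ≈ 527 tbsp
chopped pecans: 3.5 cup × 28/3 × 110 g/cup ÷ 1000 g/kg ≈ 4 kg
sliced almonds: 0.5 lb × 28/3 × 16 oz/lb × 28.35 g/oz ≈ 2117 g
vegetable oil: 300 g × 28/3 ÷ 218 g/cup × 16 tbsp/cup ≈ 206 tbsp

cocoa powder: 527 tbsp; chopped pecans: 4 kg; sliced almonds: 2117 g; vegetable oil: 206 tbsp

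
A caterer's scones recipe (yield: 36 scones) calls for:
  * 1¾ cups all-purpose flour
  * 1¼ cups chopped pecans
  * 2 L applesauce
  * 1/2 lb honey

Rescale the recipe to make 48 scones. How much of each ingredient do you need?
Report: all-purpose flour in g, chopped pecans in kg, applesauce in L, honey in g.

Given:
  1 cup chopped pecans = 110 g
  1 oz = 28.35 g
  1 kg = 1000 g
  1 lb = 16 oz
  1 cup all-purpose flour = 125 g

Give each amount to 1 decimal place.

all-purpose flour: 291.7 g; chopped pecans: 0.2 kg; applesauce: 2.7 L; honey: 302.4 g

Scaling factor: 48/36 = 4/3.
all-purpose flour: 1.75 cup × 4/3 × 125 g/cup ≈ 291.7 g
chopped pecans: 1.25 cup × 4/3 × 110 g/cup ÷ 1000 g/kg ≈ 0.2 kg
applesauce: 2 L × 4/3 ≈ 2.7 L
honey: 0.5 lb × 4/3 × 16 oz/lb × 28.35 g/oz = 302.4 g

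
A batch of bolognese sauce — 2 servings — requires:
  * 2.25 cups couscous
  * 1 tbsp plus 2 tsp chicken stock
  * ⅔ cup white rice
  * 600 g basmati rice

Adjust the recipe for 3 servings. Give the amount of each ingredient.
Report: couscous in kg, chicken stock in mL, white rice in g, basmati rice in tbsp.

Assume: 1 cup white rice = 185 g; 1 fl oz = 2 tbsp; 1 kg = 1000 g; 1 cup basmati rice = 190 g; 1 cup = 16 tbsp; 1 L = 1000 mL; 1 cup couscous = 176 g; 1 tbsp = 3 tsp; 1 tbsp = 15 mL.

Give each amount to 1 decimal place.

couscous: 0.6 kg; chicken stock: 37.5 mL; white rice: 185.0 g; basmati rice: 75.8 tbsp

Scaling factor: 3/2 = 1.5.
couscous: 2.25 cup × 3/2 × 176 g/cup ÷ 1000 g/kg ≈ 0.6 kg
chicken stock: (1 tbsp + 2 tsp = 5/3 tbsp) × 3/2 × 15 mL/tbsp = 37.5 mL
white rice: 2/3 cup × 3/2 × 185 g/cup = 185.0 g
basmati rice: 600 g × 3/2 ÷ 190 g/cup × 16 tbsp/cup ≈ 75.8 tbsp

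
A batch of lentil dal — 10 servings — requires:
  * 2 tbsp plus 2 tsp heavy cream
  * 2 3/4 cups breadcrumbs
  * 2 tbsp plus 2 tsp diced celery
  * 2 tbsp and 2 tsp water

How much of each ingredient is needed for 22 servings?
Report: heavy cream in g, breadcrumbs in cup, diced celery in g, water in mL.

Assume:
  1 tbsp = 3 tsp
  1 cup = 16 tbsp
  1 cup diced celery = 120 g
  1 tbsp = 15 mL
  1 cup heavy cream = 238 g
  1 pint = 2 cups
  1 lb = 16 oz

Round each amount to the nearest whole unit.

Scaling factor: 22/10 = 11/5 = 2.2.
heavy cream: (2 tbsp + 2 tsp = 8/3 tbsp) × 11/5 ÷ 16 tbsp/cup × 238 g/cup ≈ 87 g
breadcrumbs: 2.75 cup × 11/5 ≈ 6 cup
diced celery: (2 tbsp + 2 tsp = 8/3 tbsp) × 11/5 ÷ 16 tbsp/cup × 120 g/cup = 44 g
water: (2 tbsp + 2 tsp = 8/3 tbsp) × 11/5 × 15 mL/tbsp = 88 mL

heavy cream: 87 g; breadcrumbs: 6 cup; diced celery: 44 g; water: 88 mL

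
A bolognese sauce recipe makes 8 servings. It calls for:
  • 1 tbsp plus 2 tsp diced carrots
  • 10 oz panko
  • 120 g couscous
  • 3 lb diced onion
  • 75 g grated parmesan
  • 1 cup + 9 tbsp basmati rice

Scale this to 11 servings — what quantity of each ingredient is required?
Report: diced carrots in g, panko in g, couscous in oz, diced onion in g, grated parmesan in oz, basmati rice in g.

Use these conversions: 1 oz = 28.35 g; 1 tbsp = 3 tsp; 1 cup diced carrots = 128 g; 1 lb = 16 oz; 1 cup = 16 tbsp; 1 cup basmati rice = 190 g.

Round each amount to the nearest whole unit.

Scaling factor: 11/8 = 1.375.
diced carrots: (1 tbsp + 2 tsp = 5/3 tbsp) × 11/8 ÷ 16 tbsp/cup × 128 g/cup ≈ 18 g
panko: 10 oz × 11/8 × 28.35 g/oz ≈ 390 g
couscous: 120 g × 11/8 ÷ 28.35 g/oz ≈ 6 oz
diced onion: 3 lb × 11/8 × 16 oz/lb × 28.35 g/oz ≈ 1871 g
grated parmesan: 75 g × 11/8 ÷ 28.35 g/oz ≈ 4 oz
basmati rice: (1 cup + 9 tbsp = 1.5625 cup) × 11/8 × 190 g/cup ≈ 408 g

diced carrots: 18 g; panko: 390 g; couscous: 6 oz; diced onion: 1871 g; grated parmesan: 4 oz; basmati rice: 408 g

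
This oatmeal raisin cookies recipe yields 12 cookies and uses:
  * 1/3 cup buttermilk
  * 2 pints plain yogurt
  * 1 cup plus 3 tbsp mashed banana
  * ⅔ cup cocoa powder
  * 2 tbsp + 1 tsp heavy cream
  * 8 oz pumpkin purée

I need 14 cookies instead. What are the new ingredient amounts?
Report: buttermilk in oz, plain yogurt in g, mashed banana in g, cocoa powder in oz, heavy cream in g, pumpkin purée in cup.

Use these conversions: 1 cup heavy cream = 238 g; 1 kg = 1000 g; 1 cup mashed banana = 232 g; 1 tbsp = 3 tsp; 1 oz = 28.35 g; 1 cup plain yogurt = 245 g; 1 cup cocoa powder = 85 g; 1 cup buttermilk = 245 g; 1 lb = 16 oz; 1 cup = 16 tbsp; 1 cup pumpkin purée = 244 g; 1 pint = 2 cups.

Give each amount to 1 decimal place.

buttermilk: 3.4 oz; plain yogurt: 1143.3 g; mashed banana: 321.4 g; cocoa powder: 2.3 oz; heavy cream: 40.5 g; pumpkin purée: 1.1 cup

Scaling factor: 14/12 = 7/6.
buttermilk: 1/3 cup × 7/6 × 245 g/cup ÷ 28.35 g/oz ≈ 3.4 oz
plain yogurt: 2 pint × 7/6 × 2 cup/pint × 245 g/cup ≈ 1143.3 g
mashed banana: (1 cup + 3 tbsp = 1.1875 cup) × 7/6 × 232 g/cup ≈ 321.4 g
cocoa powder: 2/3 cup × 7/6 × 85 g/cup ÷ 28.35 g/oz ≈ 2.3 oz
heavy cream: (2 tbsp + 1 tsp = 7/3 tbsp) × 7/6 ÷ 16 tbsp/cup × 238 g/cup ≈ 40.5 g
pumpkin purée: 8 oz × 7/6 × 28.35 g/oz ÷ 244 g/cup ≈ 1.1 cup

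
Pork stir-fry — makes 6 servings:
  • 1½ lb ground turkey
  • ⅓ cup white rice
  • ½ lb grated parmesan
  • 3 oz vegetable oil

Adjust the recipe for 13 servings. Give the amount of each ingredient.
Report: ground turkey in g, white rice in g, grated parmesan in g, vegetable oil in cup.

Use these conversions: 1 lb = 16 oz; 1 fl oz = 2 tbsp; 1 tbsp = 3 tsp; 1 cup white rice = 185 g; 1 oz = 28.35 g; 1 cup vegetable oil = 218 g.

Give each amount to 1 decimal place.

ground turkey: 1474.2 g; white rice: 133.6 g; grated parmesan: 491.4 g; vegetable oil: 0.8 cup

Scaling factor: 13/6.
ground turkey: 1.5 lb × 13/6 × 16 oz/lb × 28.35 g/oz = 1474.2 g
white rice: 1/3 cup × 13/6 × 185 g/cup ≈ 133.6 g
grated parmesan: 0.5 lb × 13/6 × 16 oz/lb × 28.35 g/oz = 491.4 g
vegetable oil: 3 oz × 13/6 × 28.35 g/oz ÷ 218 g/cup ≈ 0.8 cup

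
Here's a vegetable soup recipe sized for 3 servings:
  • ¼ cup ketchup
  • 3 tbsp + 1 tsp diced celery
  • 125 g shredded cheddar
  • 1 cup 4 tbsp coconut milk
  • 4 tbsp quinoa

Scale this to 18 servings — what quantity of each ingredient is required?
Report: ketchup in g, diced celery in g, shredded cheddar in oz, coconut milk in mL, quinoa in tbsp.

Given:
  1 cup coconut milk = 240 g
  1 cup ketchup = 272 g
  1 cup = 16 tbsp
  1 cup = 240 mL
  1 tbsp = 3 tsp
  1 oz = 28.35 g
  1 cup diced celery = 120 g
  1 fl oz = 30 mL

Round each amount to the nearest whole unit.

ketchup: 408 g; diced celery: 150 g; shredded cheddar: 26 oz; coconut milk: 1800 mL; quinoa: 24 tbsp

Scaling factor: 18/3 = 6.
ketchup: 0.25 cup × 6 × 272 g/cup = 408 g
diced celery: (3 tbsp + 1 tsp = 10/3 tbsp) × 6 ÷ 16 tbsp/cup × 120 g/cup = 150 g
shredded cheddar: 125 g × 6 ÷ 28.35 g/oz ≈ 26 oz
coconut milk: (1 cup + 4 tbsp = 1.25 cup) × 6 × 240 mL/cup = 1800 mL
quinoa: 4 tbsp × 6 = 24 tbsp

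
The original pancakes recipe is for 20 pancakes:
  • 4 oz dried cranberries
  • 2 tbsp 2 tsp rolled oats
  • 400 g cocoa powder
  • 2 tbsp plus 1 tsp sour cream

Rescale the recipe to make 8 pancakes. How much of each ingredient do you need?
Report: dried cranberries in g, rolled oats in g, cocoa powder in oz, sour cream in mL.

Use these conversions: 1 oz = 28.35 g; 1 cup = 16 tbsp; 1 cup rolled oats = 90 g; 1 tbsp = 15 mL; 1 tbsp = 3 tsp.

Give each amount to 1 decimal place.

Scaling factor: 8/20 = 2/5 = 0.4.
dried cranberries: 4 oz × 2/5 × 28.35 g/oz ≈ 45.4 g
rolled oats: (2 tbsp + 2 tsp = 8/3 tbsp) × 2/5 ÷ 16 tbsp/cup × 90 g/cup = 6.0 g
cocoa powder: 400 g × 2/5 ÷ 28.35 g/oz ≈ 5.6 oz
sour cream: (2 tbsp + 1 tsp = 7/3 tbsp) × 2/5 × 15 mL/tbsp = 14.0 mL

dried cranberries: 45.4 g; rolled oats: 6.0 g; cocoa powder: 5.6 oz; sour cream: 14.0 mL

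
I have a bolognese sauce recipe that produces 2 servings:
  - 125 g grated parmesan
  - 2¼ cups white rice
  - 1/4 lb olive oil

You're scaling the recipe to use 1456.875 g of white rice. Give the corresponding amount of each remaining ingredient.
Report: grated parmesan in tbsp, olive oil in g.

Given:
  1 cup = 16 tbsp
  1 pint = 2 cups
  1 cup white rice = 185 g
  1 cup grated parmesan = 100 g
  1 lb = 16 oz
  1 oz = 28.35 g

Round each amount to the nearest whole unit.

The original recipe has 416.25 g of white rice, so the scaling factor is 1456.875 ÷ 416.25 = 7/2 = 3.5.
grated parmesan: 125 g × 7/2 ÷ 100 g/cup × 16 tbsp/cup = 70 tbsp
olive oil: 0.25 lb × 7/2 × 16 oz/lb × 28.35 g/oz ≈ 397 g

grated parmesan: 70 tbsp; olive oil: 397 g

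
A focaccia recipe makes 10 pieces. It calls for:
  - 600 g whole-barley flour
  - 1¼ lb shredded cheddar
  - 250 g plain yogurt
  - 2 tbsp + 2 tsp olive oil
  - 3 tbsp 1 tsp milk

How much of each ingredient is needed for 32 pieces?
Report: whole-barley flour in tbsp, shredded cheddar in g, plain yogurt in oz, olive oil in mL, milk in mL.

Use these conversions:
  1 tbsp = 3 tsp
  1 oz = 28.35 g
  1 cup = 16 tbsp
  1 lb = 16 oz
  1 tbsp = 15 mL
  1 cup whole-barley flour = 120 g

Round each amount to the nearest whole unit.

Scaling factor: 32/10 = 16/5 = 3.2.
whole-barley flour: 600 g × 16/5 ÷ 120 g/cup × 16 tbsp/cup = 256 tbsp
shredded cheddar: 1.25 lb × 16/5 × 16 oz/lb × 28.35 g/oz ≈ 1814 g
plain yogurt: 250 g × 16/5 ÷ 28.35 g/oz ≈ 28 oz
olive oil: (2 tbsp + 2 tsp = 8/3 tbsp) × 16/5 × 15 mL/tbsp = 128 mL
milk: (3 tbsp + 1 tsp = 10/3 tbsp) × 16/5 × 15 mL/tbsp = 160 mL

whole-barley flour: 256 tbsp; shredded cheddar: 1814 g; plain yogurt: 28 oz; olive oil: 128 mL; milk: 160 mL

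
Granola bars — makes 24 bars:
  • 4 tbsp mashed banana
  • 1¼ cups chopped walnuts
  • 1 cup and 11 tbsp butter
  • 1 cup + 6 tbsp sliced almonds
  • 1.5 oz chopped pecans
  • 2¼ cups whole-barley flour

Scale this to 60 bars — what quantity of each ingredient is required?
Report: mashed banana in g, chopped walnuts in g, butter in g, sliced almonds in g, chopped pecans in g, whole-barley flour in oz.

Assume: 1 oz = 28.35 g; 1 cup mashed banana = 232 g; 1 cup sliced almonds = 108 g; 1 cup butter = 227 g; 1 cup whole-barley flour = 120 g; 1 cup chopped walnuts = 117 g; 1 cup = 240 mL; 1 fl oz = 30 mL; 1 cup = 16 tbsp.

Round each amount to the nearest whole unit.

Scaling factor: 60/24 = 5/2 = 2.5.
mashed banana: 4 tbsp × 5/2 ÷ 16 tbsp/cup × 232 g/cup = 145 g
chopped walnuts: 1.25 cup × 5/2 × 117 g/cup ≈ 366 g
butter: (1 cup + 11 tbsp = 1.6875 cup) × 5/2 × 227 g/cup ≈ 958 g
sliced almonds: (1 cup + 6 tbsp = 1.375 cup) × 5/2 × 108 g/cup ≈ 371 g
chopped pecans: 1.5 oz × 5/2 × 28.35 g/oz ≈ 106 g
whole-barley flour: 2.25 cup × 5/2 × 120 g/cup ÷ 28.35 g/oz ≈ 24 oz

mashed banana: 145 g; chopped walnuts: 366 g; butter: 958 g; sliced almonds: 371 g; chopped pecans: 106 g; whole-barley flour: 24 oz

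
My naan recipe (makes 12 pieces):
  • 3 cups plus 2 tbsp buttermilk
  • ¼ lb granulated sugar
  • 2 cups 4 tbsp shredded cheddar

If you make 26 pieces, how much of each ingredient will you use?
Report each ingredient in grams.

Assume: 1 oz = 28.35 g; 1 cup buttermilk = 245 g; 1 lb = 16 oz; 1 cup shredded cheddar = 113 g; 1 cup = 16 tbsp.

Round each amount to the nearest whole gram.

buttermilk: 1659 g; granulated sugar: 246 g; shredded cheddar: 551 g

Scaling factor: 26/12 = 13/6.
buttermilk: (3 cup + 2 tbsp = 3.125 cup) × 13/6 × 245 g/cup ≈ 1659 g
granulated sugar: 0.25 lb × 13/6 × 16 oz/lb × 28.35 g/oz ≈ 246 g
shredded cheddar: (2 cup + 4 tbsp = 2.25 cup) × 13/6 × 113 g/cup ≈ 551 g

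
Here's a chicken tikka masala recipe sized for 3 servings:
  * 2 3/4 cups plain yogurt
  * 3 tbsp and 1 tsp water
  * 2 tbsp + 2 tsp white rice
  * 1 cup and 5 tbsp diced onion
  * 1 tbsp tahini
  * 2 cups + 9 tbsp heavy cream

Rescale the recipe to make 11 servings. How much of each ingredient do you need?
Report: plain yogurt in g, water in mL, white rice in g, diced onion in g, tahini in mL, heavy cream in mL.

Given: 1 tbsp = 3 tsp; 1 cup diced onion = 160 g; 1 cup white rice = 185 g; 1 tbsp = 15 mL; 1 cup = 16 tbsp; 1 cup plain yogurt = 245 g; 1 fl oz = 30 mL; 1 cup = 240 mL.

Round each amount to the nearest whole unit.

plain yogurt: 2470 g; water: 183 mL; white rice: 113 g; diced onion: 770 g; tahini: 55 mL; heavy cream: 2255 mL

Scaling factor: 11/3.
plain yogurt: 2.75 cup × 11/3 × 245 g/cup ≈ 2470 g
water: (3 tbsp + 1 tsp = 10/3 tbsp) × 11/3 × 15 mL/tbsp ≈ 183 mL
white rice: (2 tbsp + 2 tsp = 8/3 tbsp) × 11/3 ÷ 16 tbsp/cup × 185 g/cup ≈ 113 g
diced onion: (1 cup + 5 tbsp = 1.3125 cup) × 11/3 × 160 g/cup = 770 g
tahini: 1 tbsp × 11/3 × 15 mL/tbsp = 55 mL
heavy cream: (2 cup + 9 tbsp = 2.5625 cup) × 11/3 × 240 mL/cup = 2255 mL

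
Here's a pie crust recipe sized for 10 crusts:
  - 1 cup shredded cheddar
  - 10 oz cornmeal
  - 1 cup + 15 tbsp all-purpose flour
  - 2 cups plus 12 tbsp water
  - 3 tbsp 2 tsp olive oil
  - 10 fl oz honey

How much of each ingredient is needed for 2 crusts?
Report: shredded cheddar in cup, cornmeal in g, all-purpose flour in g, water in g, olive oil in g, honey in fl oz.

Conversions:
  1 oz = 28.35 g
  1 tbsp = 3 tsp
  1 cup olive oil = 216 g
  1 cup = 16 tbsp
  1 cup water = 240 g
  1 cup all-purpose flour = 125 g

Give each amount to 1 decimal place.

shredded cheddar: 0.2 cup; cornmeal: 56.7 g; all-purpose flour: 48.4 g; water: 132.0 g; olive oil: 9.9 g; honey: 2.0 fl oz

Scaling factor: 2/10 = 1/5 = 0.2.
shredded cheddar: 1 cup × 1/5 = 0.2 cup
cornmeal: 10 oz × 1/5 × 28.35 g/oz = 56.7 g
all-purpose flour: (1 cup + 15 tbsp = 1.9375 cup) × 1/5 × 125 g/cup ≈ 48.4 g
water: (2 cup + 12 tbsp = 2.75 cup) × 1/5 × 240 g/cup = 132.0 g
olive oil: (3 tbsp + 2 tsp = 11/3 tbsp) × 1/5 ÷ 16 tbsp/cup × 216 g/cup = 9.9 g
honey: 10 fl oz × 1/5 = 2.0 fl oz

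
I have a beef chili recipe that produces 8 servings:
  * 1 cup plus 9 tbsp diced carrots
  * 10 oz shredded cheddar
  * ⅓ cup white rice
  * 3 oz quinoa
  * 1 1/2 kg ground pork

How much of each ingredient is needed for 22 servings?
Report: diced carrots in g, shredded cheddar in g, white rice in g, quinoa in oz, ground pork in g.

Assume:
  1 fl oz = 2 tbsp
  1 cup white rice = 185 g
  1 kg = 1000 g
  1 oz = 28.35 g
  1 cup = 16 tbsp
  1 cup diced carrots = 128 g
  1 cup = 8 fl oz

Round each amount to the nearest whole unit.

Scaling factor: 22/8 = 11/4 = 2.75.
diced carrots: (1 cup + 9 tbsp = 1.5625 cup) × 11/4 × 128 g/cup = 550 g
shredded cheddar: 10 oz × 11/4 × 28.35 g/oz ≈ 780 g
white rice: 1/3 cup × 11/4 × 185 g/cup ≈ 170 g
quinoa: 3 oz × 11/4 ≈ 8 oz
ground pork: 1.5 kg × 11/4 × 1000 g/kg = 4125 g

diced carrots: 550 g; shredded cheddar: 780 g; white rice: 170 g; quinoa: 8 oz; ground pork: 4125 g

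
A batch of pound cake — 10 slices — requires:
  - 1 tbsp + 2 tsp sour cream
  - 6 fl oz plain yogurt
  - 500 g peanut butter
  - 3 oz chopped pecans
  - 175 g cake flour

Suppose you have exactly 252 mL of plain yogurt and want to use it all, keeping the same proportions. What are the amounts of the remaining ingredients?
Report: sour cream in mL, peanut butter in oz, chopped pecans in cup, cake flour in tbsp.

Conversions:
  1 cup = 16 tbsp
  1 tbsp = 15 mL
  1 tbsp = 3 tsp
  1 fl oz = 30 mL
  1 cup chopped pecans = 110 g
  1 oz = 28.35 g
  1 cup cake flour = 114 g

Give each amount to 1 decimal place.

sour cream: 35.0 mL; peanut butter: 24.7 oz; chopped pecans: 1.1 cup; cake flour: 34.4 tbsp

The original recipe has 180 mL of plain yogurt, so the scaling factor is 252 ÷ 180 = 7/5 = 1.4.
sour cream: (1 tbsp + 2 tsp = 5/3 tbsp) × 7/5 × 15 mL/tbsp = 35.0 mL
peanut butter: 500 g × 7/5 ÷ 28.35 g/oz ≈ 24.7 oz
chopped pecans: 3 oz × 7/5 × 28.35 g/oz ÷ 110 g/cup ≈ 1.1 cup
cake flour: 175 g × 7/5 ÷ 114 g/cup × 16 tbsp/cup ≈ 34.4 tbsp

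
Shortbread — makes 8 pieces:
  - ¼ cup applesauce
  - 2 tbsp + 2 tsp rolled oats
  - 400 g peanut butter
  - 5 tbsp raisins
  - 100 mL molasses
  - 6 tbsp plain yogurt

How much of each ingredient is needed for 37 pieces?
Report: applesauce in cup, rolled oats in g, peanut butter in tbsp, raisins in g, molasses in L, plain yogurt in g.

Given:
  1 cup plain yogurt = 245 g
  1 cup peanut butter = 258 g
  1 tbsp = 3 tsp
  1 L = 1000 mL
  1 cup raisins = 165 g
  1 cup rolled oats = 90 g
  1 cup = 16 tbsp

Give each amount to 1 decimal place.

applesauce: 1.2 cup; rolled oats: 69.4 g; peanut butter: 114.7 tbsp; raisins: 238.5 g; molasses: 0.5 L; plain yogurt: 424.9 g

Scaling factor: 37/8 = 4.625.
applesauce: 0.25 cup × 37/8 ≈ 1.2 cup
rolled oats: (2 tbsp + 2 tsp = 8/3 tbsp) × 37/8 ÷ 16 tbsp/cup × 90 g/cup ≈ 69.4 g
peanut butter: 400 g × 37/8 ÷ 258 g/cup × 16 tbsp/cup ≈ 114.7 tbsp
raisins: 5 tbsp × 37/8 ÷ 16 tbsp/cup × 165 g/cup ≈ 238.5 g
molasses: 100 mL × 37/8 ÷ 1000 mL/L ≈ 0.5 L
plain yogurt: 6 tbsp × 37/8 ÷ 16 tbsp/cup × 245 g/cup ≈ 424.9 g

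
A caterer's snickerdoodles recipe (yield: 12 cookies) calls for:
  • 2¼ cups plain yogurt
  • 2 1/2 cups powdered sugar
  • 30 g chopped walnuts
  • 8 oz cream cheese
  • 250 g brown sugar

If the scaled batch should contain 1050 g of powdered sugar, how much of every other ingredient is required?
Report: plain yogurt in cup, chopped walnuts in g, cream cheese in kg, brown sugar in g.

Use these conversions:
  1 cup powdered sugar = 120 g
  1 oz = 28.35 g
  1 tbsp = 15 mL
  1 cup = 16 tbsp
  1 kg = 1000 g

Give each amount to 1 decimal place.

The original recipe has 300 g of powdered sugar, so the scaling factor is 1050 ÷ 300 = 7/2 = 3.5.
plain yogurt: 2.25 cup × 7/2 ≈ 7.9 cup
chopped walnuts: 30 g × 7/2 = 105.0 g
cream cheese: 8 oz × 7/2 × 28.35 g/oz ÷ 1000 g/kg ≈ 0.8 kg
brown sugar: 250 g × 7/2 = 875.0 g

plain yogurt: 7.9 cup; chopped walnuts: 105.0 g; cream cheese: 0.8 kg; brown sugar: 875.0 g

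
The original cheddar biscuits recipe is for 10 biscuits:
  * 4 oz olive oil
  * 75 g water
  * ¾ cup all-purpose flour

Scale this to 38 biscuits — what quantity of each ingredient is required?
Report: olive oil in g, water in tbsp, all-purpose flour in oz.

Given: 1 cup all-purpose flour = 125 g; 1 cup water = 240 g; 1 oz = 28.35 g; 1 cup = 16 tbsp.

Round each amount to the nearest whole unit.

Scaling factor: 38/10 = 19/5 = 3.8.
olive oil: 4 oz × 19/5 × 28.35 g/oz ≈ 431 g
water: 75 g × 19/5 ÷ 240 g/cup × 16 tbsp/cup = 19 tbsp
all-purpose flour: 0.75 cup × 19/5 × 125 g/cup ÷ 28.35 g/oz ≈ 13 oz

olive oil: 431 g; water: 19 tbsp; all-purpose flour: 13 oz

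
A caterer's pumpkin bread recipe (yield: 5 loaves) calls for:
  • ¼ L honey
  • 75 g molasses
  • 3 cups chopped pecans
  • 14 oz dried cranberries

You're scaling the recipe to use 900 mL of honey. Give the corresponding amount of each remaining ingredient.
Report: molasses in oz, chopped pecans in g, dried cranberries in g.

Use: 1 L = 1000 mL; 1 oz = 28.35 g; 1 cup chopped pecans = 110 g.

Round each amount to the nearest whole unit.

molasses: 10 oz; chopped pecans: 1188 g; dried cranberries: 1429 g

The original recipe has 250 mL of honey, so the scaling factor is 900 ÷ 250 = 18/5 = 3.6.
molasses: 75 g × 18/5 ÷ 28.35 g/oz ≈ 10 oz
chopped pecans: 3 cup × 18/5 × 110 g/cup = 1188 g
dried cranberries: 14 oz × 18/5 × 28.35 g/oz ≈ 1429 g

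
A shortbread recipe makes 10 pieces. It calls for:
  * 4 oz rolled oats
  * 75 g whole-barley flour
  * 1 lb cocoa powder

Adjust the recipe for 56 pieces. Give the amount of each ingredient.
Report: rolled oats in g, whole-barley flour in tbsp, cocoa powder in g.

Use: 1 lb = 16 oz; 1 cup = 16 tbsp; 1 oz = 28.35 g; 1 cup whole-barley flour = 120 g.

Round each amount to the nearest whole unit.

rolled oats: 635 g; whole-barley flour: 56 tbsp; cocoa powder: 2540 g

Scaling factor: 56/10 = 28/5 = 5.6.
rolled oats: 4 oz × 28/5 × 28.35 g/oz ≈ 635 g
whole-barley flour: 75 g × 28/5 ÷ 120 g/cup × 16 tbsp/cup = 56 tbsp
cocoa powder: 1 lb × 28/5 × 16 oz/lb × 28.35 g/oz ≈ 2540 g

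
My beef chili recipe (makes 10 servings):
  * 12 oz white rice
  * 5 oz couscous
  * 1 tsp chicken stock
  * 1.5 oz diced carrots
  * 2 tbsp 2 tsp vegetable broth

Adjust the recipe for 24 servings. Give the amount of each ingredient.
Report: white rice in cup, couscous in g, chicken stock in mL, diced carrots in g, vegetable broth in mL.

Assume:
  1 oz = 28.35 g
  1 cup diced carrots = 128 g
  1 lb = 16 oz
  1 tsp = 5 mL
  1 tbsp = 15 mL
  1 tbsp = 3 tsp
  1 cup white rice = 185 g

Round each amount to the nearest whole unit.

white rice: 4 cup; couscous: 340 g; chicken stock: 12 mL; diced carrots: 102 g; vegetable broth: 96 mL

Scaling factor: 24/10 = 12/5 = 2.4.
white rice: 12 oz × 12/5 × 28.35 g/oz ÷ 185 g/cup ≈ 4 cup
couscous: 5 oz × 12/5 × 28.35 g/oz ≈ 340 g
chicken stock: 1 tsp × 12/5 × 5 mL/tsp = 12 mL
diced carrots: 1.5 oz × 12/5 × 28.35 g/oz ≈ 102 g
vegetable broth: (2 tbsp + 2 tsp = 8/3 tbsp) × 12/5 × 15 mL/tbsp = 96 mL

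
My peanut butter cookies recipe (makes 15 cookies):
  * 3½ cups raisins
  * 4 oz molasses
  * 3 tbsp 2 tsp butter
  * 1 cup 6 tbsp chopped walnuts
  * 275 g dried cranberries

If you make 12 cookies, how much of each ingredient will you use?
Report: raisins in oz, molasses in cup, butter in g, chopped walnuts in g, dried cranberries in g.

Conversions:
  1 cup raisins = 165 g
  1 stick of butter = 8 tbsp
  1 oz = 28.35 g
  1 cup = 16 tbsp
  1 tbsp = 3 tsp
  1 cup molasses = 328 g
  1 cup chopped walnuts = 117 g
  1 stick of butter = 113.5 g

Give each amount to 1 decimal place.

raisins: 16.3 oz; molasses: 0.3 cup; butter: 41.6 g; chopped walnuts: 128.7 g; dried cranberries: 220.0 g

Scaling factor: 12/15 = 4/5 = 0.8.
raisins: 3.5 cup × 4/5 × 165 g/cup ÷ 28.35 g/oz ≈ 16.3 oz
molasses: 4 oz × 4/5 × 28.35 g/oz ÷ 328 g/cup ≈ 0.3 cup
butter: (3 tbsp + 2 tsp = 11/3 tbsp) × 4/5 ÷ 8 tbsp/stick × 113.5 g/stick ≈ 41.6 g
chopped walnuts: (1 cup + 6 tbsp = 1.375 cup) × 4/5 × 117 g/cup = 128.7 g
dried cranberries: 275 g × 4/5 = 220.0 g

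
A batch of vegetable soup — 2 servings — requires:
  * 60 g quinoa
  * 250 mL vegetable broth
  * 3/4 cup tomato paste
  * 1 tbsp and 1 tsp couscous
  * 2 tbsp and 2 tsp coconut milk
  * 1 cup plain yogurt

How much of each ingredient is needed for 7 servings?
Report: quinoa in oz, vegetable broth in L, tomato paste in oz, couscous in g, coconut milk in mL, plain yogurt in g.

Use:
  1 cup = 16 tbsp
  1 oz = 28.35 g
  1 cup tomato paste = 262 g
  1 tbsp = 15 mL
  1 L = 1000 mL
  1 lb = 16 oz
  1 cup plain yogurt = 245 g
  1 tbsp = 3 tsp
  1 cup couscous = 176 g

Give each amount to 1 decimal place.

quinoa: 7.4 oz; vegetable broth: 0.9 L; tomato paste: 24.3 oz; couscous: 51.3 g; coconut milk: 140.0 mL; plain yogurt: 857.5 g

Scaling factor: 7/2 = 3.5.
quinoa: 60 g × 7/2 ÷ 28.35 g/oz ≈ 7.4 oz
vegetable broth: 250 mL × 7/2 ÷ 1000 mL/L ≈ 0.9 L
tomato paste: 0.75 cup × 7/2 × 262 g/cup ÷ 28.35 g/oz ≈ 24.3 oz
couscous: (1 tbsp + 1 tsp = 4/3 tbsp) × 7/2 ÷ 16 tbsp/cup × 176 g/cup ≈ 51.3 g
coconut milk: (2 tbsp + 2 tsp = 8/3 tbsp) × 7/2 × 15 mL/tbsp = 140.0 mL
plain yogurt: 1 cup × 7/2 × 245 g/cup = 857.5 g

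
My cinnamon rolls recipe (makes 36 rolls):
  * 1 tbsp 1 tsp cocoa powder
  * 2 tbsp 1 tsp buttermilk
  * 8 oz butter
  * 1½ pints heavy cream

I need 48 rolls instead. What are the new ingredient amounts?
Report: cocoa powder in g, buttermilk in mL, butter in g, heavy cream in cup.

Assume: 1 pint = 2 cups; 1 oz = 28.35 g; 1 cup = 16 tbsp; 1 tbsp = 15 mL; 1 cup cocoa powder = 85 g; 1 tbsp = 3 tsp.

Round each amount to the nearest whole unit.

cocoa powder: 9 g; buttermilk: 47 mL; butter: 302 g; heavy cream: 4 cup

Scaling factor: 48/36 = 4/3.
cocoa powder: (1 tbsp + 1 tsp = 4/3 tbsp) × 4/3 ÷ 16 tbsp/cup × 85 g/cup ≈ 9 g
buttermilk: (2 tbsp + 1 tsp = 7/3 tbsp) × 4/3 × 15 mL/tbsp ≈ 47 mL
butter: 8 oz × 4/3 × 28.35 g/oz ≈ 302 g
heavy cream: 1.5 pint × 4/3 × 2 cup/pint = 4 cup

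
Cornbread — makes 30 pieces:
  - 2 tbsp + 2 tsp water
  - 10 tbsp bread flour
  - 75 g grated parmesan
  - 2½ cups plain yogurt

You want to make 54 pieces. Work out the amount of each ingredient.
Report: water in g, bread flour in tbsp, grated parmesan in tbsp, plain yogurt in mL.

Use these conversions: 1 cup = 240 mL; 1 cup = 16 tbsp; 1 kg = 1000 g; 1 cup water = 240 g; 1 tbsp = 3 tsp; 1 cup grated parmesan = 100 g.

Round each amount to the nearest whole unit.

Scaling factor: 54/30 = 9/5 = 1.8.
water: (2 tbsp + 2 tsp = 8/3 tbsp) × 9/5 ÷ 16 tbsp/cup × 240 g/cup = 72 g
bread flour: 10 tbsp × 9/5 = 18 tbsp
grated parmesan: 75 g × 9/5 ÷ 100 g/cup × 16 tbsp/cup ≈ 22 tbsp
plain yogurt: 2.5 cup × 9/5 × 240 mL/cup = 1080 mL

water: 72 g; bread flour: 18 tbsp; grated parmesan: 22 tbsp; plain yogurt: 1080 mL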